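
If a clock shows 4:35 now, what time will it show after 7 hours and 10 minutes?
Starting time: 4:35
Adding 10 minutes to 35 minutes: 35 + 10 = 45 minutes
Adding 7 hours: 4 + 7 = 11
Final time: 11:45

Final answer: 11:45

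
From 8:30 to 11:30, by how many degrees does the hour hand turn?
The hour hand moves 0.5 degrees per minute.
Time elapsed: 11:30 - 8:30 = 180 minutes
Angular displacement: 180 x 0.5 = 90 degrees

Final answer: 90 degrees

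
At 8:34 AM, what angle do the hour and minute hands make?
Hour hand position: 8 x 30 + 34 x 0.5 = 257 degrees
Minute hand position: 34 x 6 = 204 degrees
Difference: |257 - 204| = 53 degrees
The angle between the hands is 53 degrees

Final answer: 53 degrees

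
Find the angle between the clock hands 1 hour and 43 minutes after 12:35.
First find the time 1 hour and 43 minutes after 12:35.
Total minutes: 12 x 60 + 35 + 1 x 60 + 43 = 858.
858 mod 720 = 138 minutes = 2:18.
Now compute the angle at 2:18:
Hour hand: 2 x 30 + 18 x 0.5 = 69 degrees
Minute hand: 18 x 6 = 108 degrees
Difference: |69 - 108| = 39 degrees
The angle is 39 degrees

Final answer: 39 degrees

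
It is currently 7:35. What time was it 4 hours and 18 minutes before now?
Starting time: 7:35 = 455 total minutes past 12:00
Subtracting: 4 hours and 18 minutes = 258 minutes
455 - 258 = 197 minutes
= 3 hours and 17 minutes past 12:00 = 3:17

Final answer: 3:17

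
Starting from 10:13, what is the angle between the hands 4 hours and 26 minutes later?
First find the time 4 hours and 26 minutes after 10:13.
Total minutes: 10 x 60 + 13 + 4 x 60 + 26 = 879.
879 mod 720 = 159 minutes = 2:39.
Now compute the angle at 2:39:
Hour hand: 2 x 30 + 39 x 0.5 = 79.5 degrees
Minute hand: 39 x 6 = 234 degrees
Difference: |79.5 - 234| = 154.5 degrees
The angle is 154.5 degrees

Final answer: 154.5 degrees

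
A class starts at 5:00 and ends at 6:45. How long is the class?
From 5:00 to 6:45:
(6 x 60 + 45) - (5 x 60 + 0) = 405 - 300 = 105 minutes
= 1 hour and 45 minutes

Final answer: 1 hour and 45 minutes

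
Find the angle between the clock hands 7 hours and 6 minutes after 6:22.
First find the time 7 hours and 6 minutes after 6:22.
Total minutes: 6 x 60 + 22 + 7 x 60 + 6 = 808.
808 mod 720 = 88 minutes = 1:28.
Now compute the angle at 1:28:
Hour hand: 1 x 30 + 28 x 0.5 = 44 degrees
Minute hand: 28 x 6 = 168 degrees
Difference: |44 - 168| = 124 degrees
The angle is 124 degrees

Final answer: 124 degrees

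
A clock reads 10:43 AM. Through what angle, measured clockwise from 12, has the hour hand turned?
The hour hand moves 30 degrees per hour and 0.5 degrees per minute.
At 10:43: (10) x 30 + 43 x 0.5 = 300 + 21.5 = 321.5 degrees

Final answer: 321.5 degrees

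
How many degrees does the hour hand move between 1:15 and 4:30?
The hour hand moves 0.5 degrees per minute.
Time elapsed: 4:30 - 1:15 = 195 minutes
Angular displacement: 195 x 0.5 = 97.5 degrees

Final answer: 97.5 degrees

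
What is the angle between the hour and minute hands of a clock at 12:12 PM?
Hour hand position: 0 x 30 + 12 x 0.5 = 6 degrees
Minute hand position: 12 x 6 = 72 degrees
Difference: |6 - 72| = 66 degrees
The angle between the hands is 66 degrees

Final answer: 66 degrees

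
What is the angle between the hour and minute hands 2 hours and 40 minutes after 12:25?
First find the time 2 hours and 40 minutes after 12:25.
Total minutes: 12 x 60 + 25 + 2 x 60 + 40 = 905.
905 mod 720 = 185 minutes = 3:05.
Now compute the angle at 3:05:
Hour hand: 3 x 30 + 5 x 0.5 = 92.5 degrees
Minute hand: 5 x 6 = 30 degrees
Difference: |92.5 - 30| = 62.5 degrees
The angle is 62.5 degrees

Final answer: 62.5 degrees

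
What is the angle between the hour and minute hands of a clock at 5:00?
Hour hand position: 5 x 30 + 0 x 0.5 = 150 degrees
Minute hand position: 0 x 6 = 0 degrees
Difference: |150 - 0| = 150 degrees
The angle between the hands is 150 degrees

Final answer: 150 degrees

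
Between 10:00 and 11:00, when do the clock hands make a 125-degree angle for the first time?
At t minutes past 10:00, the hour hand is at 30 x 10 + 0.5t degrees and the minute hand is at 6t degrees.
The smaller angle between them is 125 degrees when |30H - 5.5t| = 125 or |30H - 5.5t| = 235.
With H = 10, solve 30 x 10 - 5.5t = +/- target for each target:
  t = (30 x 10 - 125) / 5.5 = 31.82
  t = (30 x 10 + 125) / 5.5 = 77.27 (outside (0, 60))
  t = (30 x 10 - 235) / 5.5 = 11.82
  t = (30 x 10 + 235) / 5.5 = 97.27 (outside (0, 60))
Valid solutions in (0, 60): {11.82, 31.82} minutes.
The first occurrence is t = 11.82 minutes.
The hands form a 125-degree angle at 11.82 minutes past 10:00.

Final answer: 11.82 minutes past 10:00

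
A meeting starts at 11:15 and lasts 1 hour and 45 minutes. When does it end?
Starting time: 11:15
Adding 45 minutes to 15 minutes: 15 + 45 = 60 minutes = 1 hour
Adding 1 hour: 11 + 1 + 1 (carry) = 13 - 12 = 1
Final time: 1:00

Final answer: 1:00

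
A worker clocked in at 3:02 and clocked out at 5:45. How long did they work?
From 3:02 to 5:45:
(5 x 60 + 45) - (3 x 60 + 2) = 345 - 182 = 163 minutes
= 2 hours and 43 minutes

Final answer: 2 hours and 43 minutes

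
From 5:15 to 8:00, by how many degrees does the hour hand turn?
The hour hand moves 0.5 degrees per minute.
Time elapsed: 8:00 - 5:15 = 165 minutes
Angular displacement: 165 x 0.5 = 82.5 degrees

Final answer: 82.5 degrees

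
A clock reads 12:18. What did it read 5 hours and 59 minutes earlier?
Starting time: 12:18 = 18 total minutes past 12:00
Subtracting: 5 hours and 59 minutes = 359 minutes
18 - 359 = -341 (negative, add 12 hours = 720) = 379 minutes
= 6 hours and 19 minutes past 12:00 = 6:19

Final answer: 6:19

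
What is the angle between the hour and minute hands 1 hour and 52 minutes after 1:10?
First find the time 1 hour and 52 minutes after 1:10.
Total minutes: 1 x 60 + 10 + 1 x 60 + 52 = 182.
182 mod 720 = 182 minutes = 3:02.
Now compute the angle at 3:02:
Hour hand: 3 x 30 + 2 x 0.5 = 91 degrees
Minute hand: 2 x 6 = 12 degrees
Difference: |91 - 12| = 79 degrees
The angle is 79 degrees

Final answer: 79 degrees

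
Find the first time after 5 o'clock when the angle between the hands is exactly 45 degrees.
At t minutes past 5:00, the hour hand is at 30 x 5 + 0.5t degrees and the minute hand is at 6t degrees.
The smaller angle between them is 45 degrees when |30H - 5.5t| = 45 or |30H - 5.5t| = 315.
With H = 5, solve 30 x 5 - 5.5t = +/- target for each target:
  t = (30 x 5 - 45) / 5.5 = 19.09
  t = (30 x 5 + 45) / 5.5 = 35.45
  t = (30 x 5 - 315) / 5.5 = -30 (outside (0, 60))
  t = (30 x 5 + 315) / 5.5 = 84.55 (outside (0, 60))
Valid solutions in (0, 60): {19.09, 35.45} minutes.
The first occurrence is t = 19.09 minutes.
The hands form a 45-degree angle at 19.09 minutes past 5:00.

Final answer: 19.09 minutes past 5:00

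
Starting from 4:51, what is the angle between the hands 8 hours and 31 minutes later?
First find the time 8 hours and 31 minutes after 4:51.
Total minutes: 4 x 60 + 51 + 8 x 60 + 31 = 802.
802 mod 720 = 82 minutes = 1:22.
Now compute the angle at 1:22:
Hour hand: 1 x 30 + 22 x 0.5 = 41 degrees
Minute hand: 22 x 6 = 132 degrees
Difference: |41 - 132| = 91 degrees
The angle is 91 degrees

Final answer: 91 degrees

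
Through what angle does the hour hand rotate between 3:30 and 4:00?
The hour hand moves 0.5 degrees per minute.
Time elapsed: 4:00 - 3:30 = 30 minutes
Angular displacement: 30 x 0.5 = 15 degrees

Final answer: 15 degrees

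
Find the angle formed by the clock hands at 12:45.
Hour hand position: 0 x 30 + 45 x 0.5 = 22.5 degrees
Minute hand position: 45 x 6 = 270 degrees
Difference: |22.5 - 270| = 247.5 degrees
Since 247.5 > 180, the smaller angle is 360 - 247.5 = 112.5 degrees

Final answer: 112.5 degrees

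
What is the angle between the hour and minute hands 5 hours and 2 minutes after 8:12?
First find the time 5 hours and 2 minutes after 8:12.
Total minutes: 8 x 60 + 12 + 5 x 60 + 2 = 794.
794 mod 720 = 74 minutes = 1:14.
Now compute the angle at 1:14:
Hour hand: 1 x 30 + 14 x 0.5 = 37 degrees
Minute hand: 14 x 6 = 84 degrees
Difference: |37 - 84| = 47 degrees
The angle is 47 degrees

Final answer: 47 degrees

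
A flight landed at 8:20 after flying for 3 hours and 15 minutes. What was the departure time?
Starting time: 8:20 = 500 total minutes past 12:00
Subtracting: 3 hours and 15 minutes = 195 minutes
500 - 195 = 305 minutes
= 5 hours and 5 minutes past 12:00 = 5:05

Final answer: 5:05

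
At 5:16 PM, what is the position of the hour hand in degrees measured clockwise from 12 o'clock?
The hour hand moves 30 degrees per hour and 0.5 degrees per minute.
At 5:16: (5) x 30 + 16 x 0.5 = 150 + 8 = 158 degrees

Final answer: 158 degrees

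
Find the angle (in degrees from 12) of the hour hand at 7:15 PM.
The hour hand moves 30 degrees per hour and 0.5 degrees per minute.
At 7:15: (7) x 30 + 15 x 0.5 = 210 + 7.5 = 217.5 degrees

Final answer: 217.5 degrees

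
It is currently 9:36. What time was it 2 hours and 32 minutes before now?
Starting time: 9:36 = 576 total minutes past 12:00
Subtracting: 2 hours and 32 minutes = 152 minutes
576 - 152 = 424 minutes
= 7 hours and 4 minutes past 12:00 = 7:04

Final answer: 7:04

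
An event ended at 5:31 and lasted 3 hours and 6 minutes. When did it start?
Starting time: 5:31 = 331 total minutes past 12:00
Subtracting: 3 hours and 6 minutes = 186 minutes
331 - 186 = 145 minutes
= 2 hours and 25 minutes past 12:00 = 2:25

Final answer: 2:25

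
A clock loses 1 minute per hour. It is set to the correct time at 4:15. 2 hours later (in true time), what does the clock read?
For every 60 true minutes, the faulty clock advances 60 - 1 = 59 minutes.
True elapsed: 2 hours = 120 minutes.
Faulty clock advances: 120 x 59/60 = 118 minutes (drift: 2 minutes behind).
Shown time: 4:15 + 118 minutes = 6:13.

Final answer: 6:13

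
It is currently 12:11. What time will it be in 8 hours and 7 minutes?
Starting time: 12:11
Adding 7 minutes to 11 minutes: 11 + 7 = 18 minutes
Adding 8 hours: 12 + 8 = 20 - 12 = 8
Final time: 8:18

Final answer: 8:18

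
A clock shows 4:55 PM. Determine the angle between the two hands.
Hour hand position: 4 x 30 + 55 x 0.5 = 147.5 degrees
Minute hand position: 55 x 6 = 330 degrees
Difference: |147.5 - 330| = 182.5 degrees
Since 182.5 > 180, the smaller angle is 360 - 182.5 = 177.5 degrees

Final answer: 177.5 degrees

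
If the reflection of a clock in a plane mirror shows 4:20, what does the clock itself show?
Reflection across the vertical (12-6) axis maps a hand at angle A degrees to (360 - A) degrees, which sends a reading of T minutes past 12:00 to (720 - T) minutes past 12:00.
Mirror reads 4:20 = 260 minutes past 12:00.
Actual time: (720 - 260) mod 720 = 460 minutes = 7:40.

Final answer: 7:40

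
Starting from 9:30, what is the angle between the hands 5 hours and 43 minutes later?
First find the time 5 hours and 43 minutes after 9:30.
Total minutes: 9 x 60 + 30 + 5 x 60 + 43 = 913.
913 mod 720 = 193 minutes = 3:13.
Now compute the angle at 3:13:
Hour hand: 3 x 30 + 13 x 0.5 = 96.5 degrees
Minute hand: 13 x 6 = 78 degrees
Difference: |96.5 - 78| = 18.5 degrees
The angle is 18.5 degrees

Final answer: 18.5 degrees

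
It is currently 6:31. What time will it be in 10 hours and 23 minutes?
Starting time: 6:31
Adding 23 minutes to 31 minutes: 31 + 23 = 54 minutes
Adding 10 hours: 6 + 10 = 16 - 12 = 4
Final time: 4:54

Final answer: 4:54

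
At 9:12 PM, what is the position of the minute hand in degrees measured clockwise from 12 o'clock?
The minute hand moves 6 degrees per minute.
At 9:12: 12 x 6 = 72 degrees

Final answer: 72 degrees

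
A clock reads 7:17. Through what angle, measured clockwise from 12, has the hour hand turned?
The hour hand moves 30 degrees per hour and 0.5 degrees per minute.
At 7:17: (7) x 30 + 17 x 0.5 = 210 + 8.5 = 218.5 degrees

Final answer: 218.5 degrees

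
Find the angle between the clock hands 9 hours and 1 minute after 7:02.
First find the time 9 hours and 1 minute after 7:02.
Total minutes: 7 x 60 + 2 + 9 x 60 + 1 = 963.
963 mod 720 = 243 minutes = 4:03.
Now compute the angle at 4:03:
Hour hand: 4 x 30 + 3 x 0.5 = 121.5 degrees
Minute hand: 3 x 6 = 18 degrees
Difference: |121.5 - 18| = 103.5 degrees
The angle is 103.5 degrees

Final answer: 103.5 degrees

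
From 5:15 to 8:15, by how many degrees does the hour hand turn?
The hour hand moves 0.5 degrees per minute.
Time elapsed: 8:15 - 5:15 = 180 minutes
Angular displacement: 180 x 0.5 = 90 degrees

Final answer: 90 degrees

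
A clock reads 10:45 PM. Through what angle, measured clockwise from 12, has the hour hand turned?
The hour hand moves 30 degrees per hour and 0.5 degrees per minute.
At 10:45: (10) x 30 + 45 x 0.5 = 300 + 22.5 = 322.5 degrees

Final answer: 322.5 degrees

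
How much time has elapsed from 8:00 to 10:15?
From 8:00 to 10:15:
(10 x 60 + 15) - (8 x 60 + 0) = 615 - 480 = 135 minutes
= 2 hours and 15 minutes

Final answer: 2 hours and 15 minutes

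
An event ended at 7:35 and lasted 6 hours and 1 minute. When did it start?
Starting time: 7:35 = 455 total minutes past 12:00
Subtracting: 6 hours and 1 minute = 361 minutes
455 - 361 = 94 minutes
= 1 hour and 34 minutes past 12:00 = 1:34

Final answer: 1:34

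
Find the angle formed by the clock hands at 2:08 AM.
Hour hand position: 2 x 30 + 8 x 0.5 = 64 degrees
Minute hand position: 8 x 6 = 48 degrees
Difference: |64 - 48| = 16 degrees
The angle between the hands is 16 degrees

Final answer: 16 degrees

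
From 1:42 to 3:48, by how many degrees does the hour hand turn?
The hour hand moves 0.5 degrees per minute.
Time elapsed: 3:48 - 1:42 = 126 minutes
Angular displacement: 126 x 0.5 = 63 degrees

Final answer: 63 degrees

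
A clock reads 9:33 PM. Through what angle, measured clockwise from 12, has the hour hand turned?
The hour hand moves 30 degrees per hour and 0.5 degrees per minute.
At 9:33: (9) x 30 + 33 x 0.5 = 270 + 16.5 = 286.5 degrees

Final answer: 286.5 degrees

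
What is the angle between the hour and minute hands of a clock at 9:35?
Hour hand position: 9 x 30 + 35 x 0.5 = 287.5 degrees
Minute hand position: 35 x 6 = 210 degrees
Difference: |287.5 - 210| = 77.5 degrees
The angle between the hands is 77.5 degrees

Final answer: 77.5 degrees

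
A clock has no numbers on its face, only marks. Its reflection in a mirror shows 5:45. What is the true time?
Reflection across the vertical (12-6) axis maps a hand at angle A degrees to (360 - A) degrees, which sends a reading of T minutes past 12:00 to (720 - T) minutes past 12:00.
Mirror reads 5:45 = 345 minutes past 12:00.
Actual time: (720 - 345) mod 720 = 375 minutes = 6:15.

Final answer: 6:15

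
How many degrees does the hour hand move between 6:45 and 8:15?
The hour hand moves 0.5 degrees per minute.
Time elapsed: 8:15 - 6:45 = 90 minutes
Angular displacement: 90 x 0.5 = 45 degrees

Final answer: 45 degrees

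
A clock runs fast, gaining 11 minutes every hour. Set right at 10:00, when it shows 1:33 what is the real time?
For every 60 true minutes, the faulty clock advances 71 minutes, so 1 faulty-clock minute corresponds to 60/71 true minutes.
From 10:00 to 1:33 on the faulty dial is 213 minutes.
True elapsed: 213 x 60/71 = 180 minutes = 3 hours.
True time: 10:00 + 3 hours = 1:00.

Final answer: 1:00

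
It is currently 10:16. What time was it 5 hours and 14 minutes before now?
Starting time: 10:16 = 616 total minutes past 12:00
Subtracting: 5 hours and 14 minutes = 314 minutes
616 - 314 = 302 minutes
= 5 hours and 2 minutes past 12:00 = 5:02

Final answer: 5:02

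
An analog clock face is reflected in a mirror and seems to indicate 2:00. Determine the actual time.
Reflection across the vertical (12-6) axis maps a hand at angle A degrees to (360 - A) degrees, which sends a reading of T minutes past 12:00 to (720 - T) minutes past 12:00.
Mirror reads 2:00 = 120 minutes past 12:00.
Actual time: (720 - 120) mod 720 = 600 minutes = 10:00.

Final answer: 10:00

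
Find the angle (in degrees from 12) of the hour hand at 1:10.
The hour hand moves 30 degrees per hour and 0.5 degrees per minute.
At 1:10: (1) x 30 + 10 x 0.5 = 30 + 5 = 35 degrees

Final answer: 35 degrees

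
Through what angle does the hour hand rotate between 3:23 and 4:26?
The hour hand moves 0.5 degrees per minute.
Time elapsed: 4:26 - 3:23 = 63 minutes
Angular displacement: 63 x 0.5 = 31.5 degrees

Final answer: 31.5 degrees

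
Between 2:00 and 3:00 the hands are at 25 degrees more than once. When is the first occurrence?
At t minutes past 2:00, the hour hand is at 30 x 2 + 0.5t degrees and the minute hand is at 6t degrees.
The smaller angle between them is 25 degrees when |30H - 5.5t| = 25 or |30H - 5.5t| = 335.
With H = 2, solve 30 x 2 - 5.5t = +/- target for each target:
  t = (30 x 2 - 25) / 5.5 = 6.36
  t = (30 x 2 + 25) / 5.5 = 15.45
  t = (30 x 2 - 335) / 5.5 = -50 (outside (0, 60))
  t = (30 x 2 + 335) / 5.5 = 71.82 (outside (0, 60))
Valid solutions in (0, 60): {6.36, 15.45} minutes.
The first occurrence is t = 6.36 minutes.
The hands form a 25-degree angle at 6.36 minutes past 2:00.

Final answer: 6.36 minutes past 2:00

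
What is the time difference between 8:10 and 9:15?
From 8:10 to 9:15:
(9 x 60 + 15) - (8 x 60 + 10) = 555 - 490 = 65 minutes
= 1 hour and 5 minutes

Final answer: 1 hour and 5 minutes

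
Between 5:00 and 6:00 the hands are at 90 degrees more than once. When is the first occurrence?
At t minutes past 5:00, the hour hand is at 30 x 5 + 0.5t degrees and the minute hand is at 6t degrees.
The smaller angle between them is 90 degrees when |30H - 5.5t| = 90 or |30H - 5.5t| = 270.
With H = 5, solve 30 x 5 - 5.5t = +/- target for each target:
  t = (30 x 5 - 90) / 5.5 = 10.91
  t = (30 x 5 + 90) / 5.5 = 43.64
  t = (30 x 5 - 270) / 5.5 = -21.82 (outside (0, 60))
  t = (30 x 5 + 270) / 5.5 = 76.36 (outside (0, 60))
Valid solutions in (0, 60): {10.91, 43.64} minutes.
The first occurrence is t = 10.91 minutes.
The hands form a 90-degree angle at 10.91 minutes past 5:00.

Final answer: 10.91 minutes past 5:00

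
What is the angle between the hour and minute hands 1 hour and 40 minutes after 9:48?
First find the time 1 hour and 40 minutes after 9:48.
Total minutes: 9 x 60 + 48 + 1 x 60 + 40 = 688.
688 mod 720 = 688 minutes = 11:28.
Now compute the angle at 11:28:
Hour hand: 11 x 30 + 28 x 0.5 = 344 degrees
Minute hand: 28 x 6 = 168 degrees
Difference: |344 - 168| = 176 degrees
The angle is 176 degrees

Final answer: 176 degrees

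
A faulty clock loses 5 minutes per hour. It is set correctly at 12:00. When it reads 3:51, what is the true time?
For every 60 true minutes, the faulty clock advances 55 minutes, so 1 faulty-clock minute corresponds to 60/55 true minutes.
From 12:00 to 3:51 on the faulty dial is 231 minutes.
True elapsed: 231 x 60/55 = 252 minutes = 4 hours and 12 minutes.
True time: 12:00 + 4 hours and 12 minutes = 4:12.

Final answer: 4:12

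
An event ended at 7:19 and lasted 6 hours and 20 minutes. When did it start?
Starting time: 7:19 = 439 total minutes past 12:00
Subtracting: 6 hours and 20 minutes = 380 minutes
439 - 380 = 59 minutes
= 59 minutes past 12:00 = 12:59

Final answer: 12:59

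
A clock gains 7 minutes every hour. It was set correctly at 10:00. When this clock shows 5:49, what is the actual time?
For every 60 true minutes, the faulty clock advances 67 minutes, so 1 faulty-clock minute corresponds to 60/67 true minutes.
From 10:00 to 5:49 on the faulty dial is 469 minutes.
True elapsed: 469 x 60/67 = 420 minutes = 7 hours.
True time: 10:00 + 7 hours = 5:00.

Final answer: 5:00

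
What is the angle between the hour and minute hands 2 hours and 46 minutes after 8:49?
First find the time 2 hours and 46 minutes after 8:49.
Total minutes: 8 x 60 + 49 + 2 x 60 + 46 = 695.
695 mod 720 = 695 minutes = 11:35.
Now compute the angle at 11:35:
Hour hand: 11 x 30 + 35 x 0.5 = 347.5 degrees
Minute hand: 35 x 6 = 210 degrees
Difference: |347.5 - 210| = 137.5 degrees
The angle is 137.5 degrees

Final answer: 137.5 degrees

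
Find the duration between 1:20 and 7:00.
From 1:20 to 7:00:
(7 x 60 + 0) - (1 x 60 + 20) = 420 - 80 = 340 minutes
= 5 hours and 40 minutes

Final answer: 5 hours and 40 minutes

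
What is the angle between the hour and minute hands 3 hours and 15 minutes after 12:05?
First find the time 3 hours and 15 minutes after 12:05.
Total minutes: 12 x 60 + 5 + 3 x 60 + 15 = 920.
920 mod 720 = 200 minutes = 3:20.
Now compute the angle at 3:20:
Hour hand: 3 x 30 + 20 x 0.5 = 100 degrees
Minute hand: 20 x 6 = 120 degrees
Difference: |100 - 120| = 20 degrees
The angle is 20 degrees

Final answer: 20 degrees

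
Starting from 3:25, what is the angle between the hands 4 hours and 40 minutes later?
First find the time 4 hours and 40 minutes after 3:25.
Total minutes: 3 x 60 + 25 + 4 x 60 + 40 = 485.
485 mod 720 = 485 minutes = 8:05.
Now compute the angle at 8:05:
Hour hand: 8 x 30 + 5 x 0.5 = 242.5 degrees
Minute hand: 5 x 6 = 30 degrees
Difference: |242.5 - 30| = 212.5 degrees
Smaller angle: 360 - 212.5 = 147.5 degrees

Final answer: 147.5 degrees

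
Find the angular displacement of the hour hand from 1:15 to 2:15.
The hour hand moves 0.5 degrees per minute.
Time elapsed: 2:15 - 1:15 = 60 minutes
Angular displacement: 60 x 0.5 = 30 degrees

Final answer: 30 degrees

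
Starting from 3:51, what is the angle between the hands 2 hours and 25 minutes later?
First find the time 2 hours and 25 minutes after 3:51.
Total minutes: 3 x 60 + 51 + 2 x 60 + 25 = 376.
376 mod 720 = 376 minutes = 6:16.
Now compute the angle at 6:16:
Hour hand: 6 x 30 + 16 x 0.5 = 188 degrees
Minute hand: 16 x 6 = 96 degrees
Difference: |188 - 96| = 92 degrees
The angle is 92 degrees

Final answer: 92 degrees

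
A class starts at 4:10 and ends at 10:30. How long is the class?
From 4:10 to 10:30:
(10 x 60 + 30) - (4 x 60 + 10) = 630 - 250 = 380 minutes
= 6 hours and 20 minutes

Final answer: 6 hours and 20 minutes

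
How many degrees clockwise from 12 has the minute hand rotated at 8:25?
The minute hand moves 6 degrees per minute.
At 8:25: 25 x 6 = 150 degrees

Final answer: 150 degrees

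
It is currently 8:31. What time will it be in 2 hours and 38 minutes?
Starting time: 8:31
Adding 38 minutes to 31 minutes: 31 + 38 = 69 minutes = 1 hour and 9 minutes
Adding 2 hours: 8 + 2 + 1 (carry) = 11
Final time: 11:09

Final answer: 11:09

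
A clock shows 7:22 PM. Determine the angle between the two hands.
Hour hand position: 7 x 30 + 22 x 0.5 = 221 degrees
Minute hand position: 22 x 6 = 132 degrees
Difference: |221 - 132| = 89 degrees
The angle between the hands is 89 degrees

Final answer: 89 degrees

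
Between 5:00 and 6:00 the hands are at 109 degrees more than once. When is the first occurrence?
At t minutes past 5:00, the hour hand is at 30 x 5 + 0.5t degrees and the minute hand is at 6t degrees.
The smaller angle between them is 109 degrees when |30H - 5.5t| = 109 or |30H - 5.5t| = 251.
With H = 5, solve 30 x 5 - 5.5t = +/- target for each target:
  t = (30 x 5 - 109) / 5.5 = 7.45
  t = (30 x 5 + 109) / 5.5 = 47.09
  t = (30 x 5 - 251) / 5.5 = -18.36 (outside (0, 60))
  t = (30 x 5 + 251) / 5.5 = 72.91 (outside (0, 60))
Valid solutions in (0, 60): {7.45, 47.09} minutes.
The first occurrence is t = 7.45 minutes.
The hands form a 109-degree angle at 7.45 minutes past 5:00.

Final answer: 7.45 minutes past 5:00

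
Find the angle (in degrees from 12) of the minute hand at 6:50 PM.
The minute hand moves 6 degrees per minute.
At 6:50: 50 x 6 = 300 degrees

Final answer: 300 degrees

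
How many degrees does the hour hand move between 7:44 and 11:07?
The hour hand moves 0.5 degrees per minute.
Time elapsed: 11:07 - 7:44 = 203 minutes
Angular displacement: 203 x 0.5 = 101.5 degrees

Final answer: 101.5 degrees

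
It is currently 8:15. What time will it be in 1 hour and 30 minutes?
Starting time: 8:15
Adding 30 minutes to 15 minutes: 15 + 30 = 45 minutes
Adding 1 hour: 8 + 1 = 9
Final time: 9:45

Final answer: 9:45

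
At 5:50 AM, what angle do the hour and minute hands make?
Hour hand position: 5 x 30 + 50 x 0.5 = 175 degrees
Minute hand position: 50 x 6 = 300 degrees
Difference: |175 - 300| = 125 degrees
The angle between the hands is 125 degrees

Final answer: 125 degrees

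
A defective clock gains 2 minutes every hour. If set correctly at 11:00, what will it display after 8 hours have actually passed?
For every 60 true minutes, the faulty clock advances 60 + 2 = 62 minutes.
True elapsed: 8 hours = 480 minutes.
Faulty clock advances: 480 x 62/60 = 496 minutes (drift: 16 minutes ahead).
Shown time: 11:00 + 496 minutes = 7:16.

Final answer: 7:16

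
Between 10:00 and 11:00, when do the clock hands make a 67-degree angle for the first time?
At t minutes past 10:00, the hour hand is at 30 x 10 + 0.5t degrees and the minute hand is at 6t degrees.
The smaller angle between them is 67 degrees when |30H - 5.5t| = 67 or |30H - 5.5t| = 293.
With H = 10, solve 30 x 10 - 5.5t = +/- target for each target:
  t = (30 x 10 - 67) / 5.5 = 42.36
  t = (30 x 10 + 67) / 5.5 = 66.73 (outside (0, 60))
  t = (30 x 10 - 293) / 5.5 = 1.27
  t = (30 x 10 + 293) / 5.5 = 107.82 (outside (0, 60))
Valid solutions in (0, 60): {1.27, 42.36} minutes.
The first occurrence is t = 1.27 minutes.
The hands form a 67-degree angle at 1.27 minutes past 10:00.

Final answer: 1.27 minutes past 10:00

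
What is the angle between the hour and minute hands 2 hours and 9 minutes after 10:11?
First find the time 2 hours and 9 minutes after 10:11.
Total minutes: 10 x 60 + 11 + 2 x 60 + 9 = 740.
740 mod 720 = 20 minutes = 12:20.
Now compute the angle at 12:20:
Hour hand: 0 x 30 + 20 x 0.5 = 10 degrees
Minute hand: 20 x 6 = 120 degrees
Difference: |10 - 120| = 110 degrees
The angle is 110 degrees

Final answer: 110 degrees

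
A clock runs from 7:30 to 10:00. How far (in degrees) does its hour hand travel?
The hour hand moves 0.5 degrees per minute.
Time elapsed: 10:00 - 7:30 = 150 minutes
Angular displacement: 150 x 0.5 = 75 degrees

Final answer: 75 degrees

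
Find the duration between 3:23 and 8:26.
From 3:23 to 8:26:
(8 x 60 + 26) - (3 x 60 + 23) = 506 - 203 = 303 minutes
= 5 hours and 3 minutes

Final answer: 5 hours and 3 minutes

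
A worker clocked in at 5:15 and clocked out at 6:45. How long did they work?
From 5:15 to 6:45:
(6 x 60 + 45) - (5 x 60 + 15) = 405 - 315 = 90 minutes
= 1 hour and 30 minutes

Final answer: 1 hour and 30 minutes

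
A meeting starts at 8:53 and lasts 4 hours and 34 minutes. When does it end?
Starting time: 8:53
Adding 34 minutes to 53 minutes: 53 + 34 = 87 minutes = 1 hour and 27 minutes
Adding 4 hours: 8 + 4 + 1 (carry) = 13 - 12 = 1
Final time: 1:27

Final answer: 1:27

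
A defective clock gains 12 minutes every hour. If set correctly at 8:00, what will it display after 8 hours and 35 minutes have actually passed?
For every 60 true minutes, the faulty clock advances 60 + 12 = 72 minutes.
True elapsed: 8 hours and 35 minutes = 515 minutes.
Faulty clock advances: 515 x 72/60 = 618 minutes (drift: 103 minutes ahead).
Shown time: 8:00 + 618 minutes = 6:18.

Final answer: 6:18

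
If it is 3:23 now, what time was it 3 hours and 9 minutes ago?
Starting time: 3:23 = 203 total minutes past 12:00
Subtracting: 3 hours and 9 minutes = 189 minutes
203 - 189 = 14 minutes
= 14 minutes past 12:00 = 12:14

Final answer: 12:14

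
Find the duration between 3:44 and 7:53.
From 3:44 to 7:53:
(7 x 60 + 53) - (3 x 60 + 44) = 473 - 224 = 249 minutes
= 4 hours and 9 minutes

Final answer: 4 hours and 9 minutes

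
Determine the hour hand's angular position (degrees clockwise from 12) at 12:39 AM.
The hour hand moves 30 degrees per hour and 0.5 degrees per minute.
At 12:39: (0) x 30 + 39 x 0.5 = 0 + 19.5 = 19.5 degrees

Final answer: 19.5 degrees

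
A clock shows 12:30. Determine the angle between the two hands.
Hour hand position: 0 x 30 + 30 x 0.5 = 15 degrees
Minute hand position: 30 x 6 = 180 degrees
Difference: |15 - 180| = 165 degrees
The angle between the hands is 165 degrees

Final answer: 165 degrees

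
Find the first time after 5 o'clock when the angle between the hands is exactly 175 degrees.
At t minutes past 5:00, the hour hand is at 30 x 5 + 0.5t degrees and the minute hand is at 6t degrees.
The smaller angle between them is 175 degrees when |30H - 5.5t| = 175 or |30H - 5.5t| = 185.
With H = 5, solve 30 x 5 - 5.5t = +/- target for each target:
  t = (30 x 5 - 175) / 5.5 = -4.55 (outside (0, 60))
  t = (30 x 5 + 175) / 5.5 = 59.09
  t = (30 x 5 - 185) / 5.5 = -6.36 (outside (0, 60))
  t = (30 x 5 + 185) / 5.5 = 60.91 (outside (0, 60))
Valid solutions in (0, 60): {59.09} minutes.
The first occurrence is t = 59.09 minutes.
The hands form a 175-degree angle at 59.09 minutes past 5:00.

Final answer: 59.09 minutes past 5:00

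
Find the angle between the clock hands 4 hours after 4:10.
First find the time 4 hours after 4:10.
Total minutes: 4 x 60 + 10 + 4 x 60 + 0 = 490.
490 mod 720 = 490 minutes = 8:10.
Now compute the angle at 8:10:
Hour hand: 8 x 30 + 10 x 0.5 = 245 degrees
Minute hand: 10 x 6 = 60 degrees
Difference: |245 - 60| = 185 degrees
Smaller angle: 360 - 185 = 175 degrees

Final answer: 175 degrees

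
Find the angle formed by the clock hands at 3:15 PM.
Hour hand position: 3 x 30 + 15 x 0.5 = 97.5 degrees
Minute hand position: 15 x 6 = 90 degrees
Difference: |97.5 - 90| = 7.5 degrees
The angle between the hands is 7.5 degrees

Final answer: 7.5 degrees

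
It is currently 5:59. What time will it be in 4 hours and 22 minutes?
Starting time: 5:59
Adding 22 minutes to 59 minutes: 59 + 22 = 81 minutes = 1 hour and 21 minutes
Adding 4 hours: 5 + 4 + 1 (carry) = 10
Final time: 10:21

Final answer: 10:21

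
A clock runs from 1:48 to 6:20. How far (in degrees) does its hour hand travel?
The hour hand moves 0.5 degrees per minute.
Time elapsed: 6:20 - 1:48 = 272 minutes
Angular displacement: 272 x 0.5 = 136 degrees

Final answer: 136 degrees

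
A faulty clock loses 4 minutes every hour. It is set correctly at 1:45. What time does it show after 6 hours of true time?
For every 60 true minutes, the faulty clock advances 60 - 4 = 56 minutes.
True elapsed: 6 hours = 360 minutes.
Faulty clock advances: 360 x 56/60 = 336 minutes (drift: 24 minutes behind).
Shown time: 1:45 + 336 minutes = 7:21.

Final answer: 7:21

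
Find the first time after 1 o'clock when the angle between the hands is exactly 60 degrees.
At t minutes past 1:00, the hour hand is at 30 x 1 + 0.5t degrees and the minute hand is at 6t degrees.
The smaller angle between them is 60 degrees when |30H - 5.5t| = 60 or |30H - 5.5t| = 300.
With H = 1, solve 30 x 1 - 5.5t = +/- target for each target:
  t = (30 x 1 - 60) / 5.5 = -5.45 (outside (0, 60))
  t = (30 x 1 + 60) / 5.5 = 16.36
  t = (30 x 1 - 300) / 5.5 = -49.09 (outside (0, 60))
  t = (30 x 1 + 300) / 5.5 = 60 (outside (0, 60))
Valid solutions in (0, 60): {16.36} minutes.
The first occurrence is t = 16.36 minutes.
The hands form a 60-degree angle at 16.36 minutes past 1:00.

Final answer: 16.36 minutes past 1:00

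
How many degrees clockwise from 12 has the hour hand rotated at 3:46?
The hour hand moves 30 degrees per hour and 0.5 degrees per minute.
At 3:46: (3) x 30 + 46 x 0.5 = 90 + 23 = 113 degrees

Final answer: 113 degrees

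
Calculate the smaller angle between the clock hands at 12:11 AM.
Hour hand position: 0 x 30 + 11 x 0.5 = 5.5 degrees
Minute hand position: 11 x 6 = 66 degrees
Difference: |5.5 - 66| = 60.5 degrees
The angle between the hands is 60.5 degrees

Final answer: 60.5 degrees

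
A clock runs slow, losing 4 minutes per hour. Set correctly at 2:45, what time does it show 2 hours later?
For every 60 true minutes, the faulty clock advances 60 - 4 = 56 minutes.
True elapsed: 2 hours = 120 minutes.
Faulty clock advances: 120 x 56/60 = 112 minutes (drift: 8 minutes behind).
Shown time: 2:45 + 112 minutes = 4:37.

Final answer: 4:37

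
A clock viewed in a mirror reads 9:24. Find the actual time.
Reflection across the vertical (12-6) axis maps a hand at angle A degrees to (360 - A) degrees, which sends a reading of T minutes past 12:00 to (720 - T) minutes past 12:00.
Mirror reads 9:24 = 564 minutes past 12:00.
Actual time: (720 - 564) mod 720 = 156 minutes = 2:36.

Final answer: 2:36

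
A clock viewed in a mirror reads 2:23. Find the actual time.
Reflection across the vertical (12-6) axis maps a hand at angle A degrees to (360 - A) degrees, which sends a reading of T minutes past 12:00 to (720 - T) minutes past 12:00.
Mirror reads 2:23 = 143 minutes past 12:00.
Actual time: (720 - 143) mod 720 = 577 minutes = 9:37.

Final answer: 9:37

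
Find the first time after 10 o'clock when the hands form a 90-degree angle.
At t minutes past 10:00, the hour hand is at 30 x 10 + 0.5t degrees and the minute hand is at 6t degrees.
The smaller angle between them is 90 degrees when |30H - 5.5t| = 90 or |30H - 5.5t| = 270.
With H = 10, solve 30 x 10 - 5.5t = +/- target for each target:
  t = (30 x 10 - 90) / 5.5 = 38.18
  t = (30 x 10 + 90) / 5.5 = 70.91 (outside (0, 60))
  t = (30 x 10 - 270) / 5.5 = 5.45
  t = (30 x 10 + 270) / 5.5 = 103.64 (outside (0, 60))
Valid solutions in (0, 60): {5.45, 38.18} minutes.
First occurrence: t = 5.45 minutes.
The hands are at right angles at 5.45 minutes past 10:00.

Final answer: 5.45 minutes past 10:00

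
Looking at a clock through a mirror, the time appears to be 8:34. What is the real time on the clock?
Reflection across the vertical (12-6) axis maps a hand at angle A degrees to (360 - A) degrees, which sends a reading of T minutes past 12:00 to (720 - T) minutes past 12:00.
Mirror reads 8:34 = 514 minutes past 12:00.
Actual time: (720 - 514) mod 720 = 206 minutes = 3:26.

Final answer: 3:26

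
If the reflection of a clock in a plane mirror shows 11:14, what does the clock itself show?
Reflection across the vertical (12-6) axis maps a hand at angle A degrees to (360 - A) degrees, which sends a reading of T minutes past 12:00 to (720 - T) minutes past 12:00.
Mirror reads 11:14 = 674 minutes past 12:00.
Actual time: (720 - 674) mod 720 = 46 minutes = 12:46.

Final answer: 12:46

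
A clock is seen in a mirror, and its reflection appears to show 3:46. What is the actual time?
Reflection across the vertical (12-6) axis maps a hand at angle A degrees to (360 - A) degrees, which sends a reading of T minutes past 12:00 to (720 - T) minutes past 12:00.
Mirror reads 3:46 = 226 minutes past 12:00.
Actual time: (720 - 226) mod 720 = 494 minutes = 8:14.

Final answer: 8:14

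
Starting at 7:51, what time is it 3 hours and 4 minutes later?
Starting time: 7:51
Adding 4 minutes to 51 minutes: 51 + 4 = 55 minutes
Adding 3 hours: 7 + 3 = 10
Final time: 10:55

Final answer: 10:55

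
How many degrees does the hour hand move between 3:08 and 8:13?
The hour hand moves 0.5 degrees per minute.
Time elapsed: 8:13 - 3:08 = 305 minutes
Angular displacement: 305 x 0.5 = 152.5 degrees

Final answer: 152.5 degrees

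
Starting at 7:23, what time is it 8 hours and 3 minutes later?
Starting time: 7:23
Adding 3 minutes to 23 minutes: 23 + 3 = 26 minutes
Adding 8 hours: 7 + 8 = 15 - 12 = 3
Final time: 3:26

Final answer: 3:26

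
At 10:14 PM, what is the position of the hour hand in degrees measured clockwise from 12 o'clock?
The hour hand moves 30 degrees per hour and 0.5 degrees per minute.
At 10:14: (10) x 30 + 14 x 0.5 = 300 + 7 = 307 degrees

Final answer: 307 degrees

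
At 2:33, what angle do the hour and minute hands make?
Hour hand position: 2 x 30 + 33 x 0.5 = 76.5 degrees
Minute hand position: 33 x 6 = 198 degrees
Difference: |76.5 - 198| = 121.5 degrees
The angle between the hands is 121.5 degrees

Final answer: 121.5 degrees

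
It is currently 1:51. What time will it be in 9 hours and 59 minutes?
Starting time: 1:51
Adding 59 minutes to 51 minutes: 51 + 59 = 110 minutes = 1 hour and 50 minutes
Adding 9 hours: 1 + 9 + 1 (carry) = 11
Final time: 11:50

Final answer: 11:50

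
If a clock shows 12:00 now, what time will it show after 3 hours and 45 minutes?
Starting time: 12:00
Adding 45 minutes to 0 minutes: 0 + 45 = 45 minutes
Adding 3 hours: 12 + 3 = 15 - 12 = 3
Final time: 3:45

Final answer: 3:45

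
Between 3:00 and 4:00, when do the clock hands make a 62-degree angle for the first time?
At t minutes past 3:00, the hour hand is at 30 x 3 + 0.5t degrees and the minute hand is at 6t degrees.
The smaller angle between them is 62 degrees when |30H - 5.5t| = 62 or |30H - 5.5t| = 298.
With H = 3, solve 30 x 3 - 5.5t = +/- target for each target:
  t = (30 x 3 - 62) / 5.5 = 5.09
  t = (30 x 3 + 62) / 5.5 = 27.64
  t = (30 x 3 - 298) / 5.5 = -37.82 (outside (0, 60))
  t = (30 x 3 + 298) / 5.5 = 70.55 (outside (0, 60))
Valid solutions in (0, 60): {5.09, 27.64} minutes.
The first occurrence is t = 5.09 minutes.
The hands form a 62-degree angle at 5.09 minutes past 3:00.

Final answer: 5.09 minutes past 3:00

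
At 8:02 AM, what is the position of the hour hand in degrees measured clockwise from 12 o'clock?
The hour hand moves 30 degrees per hour and 0.5 degrees per minute.
At 8:02: (8) x 30 + 2 x 0.5 = 240 + 1 = 241 degrees

Final answer: 241 degrees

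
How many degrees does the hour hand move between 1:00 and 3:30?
The hour hand moves 0.5 degrees per minute.
Time elapsed: 3:30 - 1:00 = 150 minutes
Angular displacement: 150 x 0.5 = 75 degrees

Final answer: 75 degrees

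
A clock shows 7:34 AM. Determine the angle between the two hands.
Hour hand position: 7 x 30 + 34 x 0.5 = 227 degrees
Minute hand position: 34 x 6 = 204 degrees
Difference: |227 - 204| = 23 degrees
The angle between the hands is 23 degrees

Final answer: 23 degrees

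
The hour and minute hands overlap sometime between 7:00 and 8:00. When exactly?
The minute hand gains 5.5 degrees per minute on the hour hand.
At 7:00, the hour hand is at 210 degrees and the minute hand is at 0 degrees.
The gap is 210 degrees. Time to close: 210/5.5 = 60 x 7/11 = 38.18 minutes.
The hands overlap at 38.18 minutes past 7:00.

Final answer: 38.18 minutes past 7:00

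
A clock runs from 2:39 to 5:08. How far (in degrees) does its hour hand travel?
The hour hand moves 0.5 degrees per minute.
Time elapsed: 5:08 - 2:39 = 149 minutes
Angular displacement: 149 x 0.5 = 74.5 degrees

Final answer: 74.5 degrees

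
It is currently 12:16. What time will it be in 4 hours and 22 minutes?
Starting time: 12:16
Adding 22 minutes to 16 minutes: 16 + 22 = 38 minutes
Adding 4 hours: 12 + 4 = 16 - 12 = 4
Final time: 4:38

Final answer: 4:38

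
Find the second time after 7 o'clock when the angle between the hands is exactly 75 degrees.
At t minutes past 7:00, the hour hand is at 30 x 7 + 0.5t degrees and the minute hand is at 6t degrees.
The smaller angle between them is 75 degrees when |30H - 5.5t| = 75 or |30H - 5.5t| = 285.
With H = 7, solve 30 x 7 - 5.5t = +/- target for each target:
  t = (30 x 7 - 75) / 5.5 = 24.55
  t = (30 x 7 + 75) / 5.5 = 51.82
  t = (30 x 7 - 285) / 5.5 = -13.64 (outside (0, 60))
  t = (30 x 7 + 285) / 5.5 = 90 (outside (0, 60))
Valid solutions in (0, 60): {24.55, 51.82} minutes.
The second occurrence is t = 51.82 minutes.
The hands form a 75-degree angle at 51.82 minutes past 7:00.

Final answer: 51.82 minutes past 7:00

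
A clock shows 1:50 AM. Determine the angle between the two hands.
Hour hand position: 1 x 30 + 50 x 0.5 = 55 degrees
Minute hand position: 50 x 6 = 300 degrees
Difference: |55 - 300| = 245 degrees
Since 245 > 180, the smaller angle is 360 - 245 = 115 degrees

Final answer: 115 degrees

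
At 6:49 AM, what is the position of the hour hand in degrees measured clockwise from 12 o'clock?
The hour hand moves 30 degrees per hour and 0.5 degrees per minute.
At 6:49: (6) x 30 + 49 x 0.5 = 180 + 24.5 = 204.5 degrees

Final answer: 204.5 degrees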